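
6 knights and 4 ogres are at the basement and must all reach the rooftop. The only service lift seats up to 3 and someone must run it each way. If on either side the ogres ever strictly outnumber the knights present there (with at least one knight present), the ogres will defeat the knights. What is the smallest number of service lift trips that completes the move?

Counting alone: each trip to the rooftop takes at most 3 across and each return brings at least 1 back, so after t trips out (and t−1 returns) at most 3t − (t−1) of the 10 are across; that first reaches 10 at t = 5, so at least 9 crossings are needed.
The plan below uses exactly 9 crossings, so it is optimal:
1. 2 ogres → the rooftop.  (the basement: 6K 2O; the rooftop: 0K 2O)
2. 1 ogre ← the basement.  (the basement: 6K 3O; the rooftop: 0K 1O)
3. 3 ogres → the rooftop.  (the basement: 6K 0O; the rooftop: 0K 4O)
4. 1 ogre ← the basement.  (the basement: 6K 1O; the rooftop: 0K 3O)
5. 3 knights → the rooftop.  (the basement: 3K 1O; the rooftop: 3K 3O)
6. 1 ogre ← the basement.  (the basement: 3K 2O; the rooftop: 3K 2O)
7. 1 knight and 2 ogres → the rooftop.  (the basement: 2K 0O; the rooftop: 4K 4O)
8. 1 ogre ← the basement.  (the basement: 2K 1O; the rooftop: 4K 3O)
9. 2 knights and 1 ogre → the rooftop.  (the basement: 0K 0O; the rooftop: 6K 4O)

9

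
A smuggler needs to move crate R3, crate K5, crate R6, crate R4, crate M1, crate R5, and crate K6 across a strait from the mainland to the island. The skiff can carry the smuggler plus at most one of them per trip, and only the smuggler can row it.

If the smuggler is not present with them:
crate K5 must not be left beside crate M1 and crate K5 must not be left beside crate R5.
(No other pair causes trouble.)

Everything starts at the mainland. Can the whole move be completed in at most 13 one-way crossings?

No

Counting alone: the smuggler can take at most 1 across per trip to the island, so moving all 7 needs at least 7 loaded trips out, with a return between consecutive ones — at least 13 crossings.
The safety rule pushes this higher. Following every safe sequence of crossings, the most of the 7 that can be at the island as the skiff arrives there on crossing 13 is 6 — never all 7.
So the move cannot be finished within 13 crossings. (The shortest complete plan takes 15:)
1. Smuggler goes to the island with crate K5.  [the mainland: crate K6, crate M1, crate R3, crate R4, crate R5, crate R6 | the island: crate K5]
2. Smuggler goes back to the mainland alone.  [the mainland: crate K6, crate M1, crate R3, crate R4, crate R5, crate R6 | the island: crate K5]
3. Smuggler goes to the island with crate R3.  [the mainland: crate K6, crate M1, crate R4, crate R5, crate R6 | the island: crate K5, crate R3]
4. Smuggler goes back to the mainland alone.  [the mainland: crate K6, crate M1, crate R4, crate R5, crate R6 | the island: crate K5, crate R3]
5. Smuggler goes to the island with crate R6.  [the mainland: crate K6, crate M1, crate R4, crate R5 | the island: crate K5, crate R3, crate R6]
6. Smuggler goes back to the mainland alone.  [the mainland: crate K6, crate M1, crate R4, crate R5 | the island: crate K5, crate R3, crate R6]
7. Smuggler goes to the island with crate R4.  [the mainland: crate K6, crate M1, crate R5 | the island: crate K5, crate R3, crate R4, crate R6]
8. Smuggler goes back to the mainland alone.  [the mainland: crate K6, crate M1, crate R5 | the island: crate K5, crate R3, crate R4, crate R6]
9. Smuggler goes to the island with crate M1.  [the mainland: crate K6, crate R5 | the island: crate K5, crate M1, crate R3, crate R4, crate R6]
10. Smuggler goes back to the mainland with crate K5.  [the mainland: crate K5, crate K6, crate R5 | the island: crate M1, crate R3, crate R4, crate R6]
11. Smuggler goes to the island with crate R5.  [the mainland: crate K5, crate K6 | the island: crate M1, crate R3, crate R4, crate R5, crate R6]
12. Smuggler goes back to the mainland alone.  [the mainland: crate K5, crate K6 | the island: crate M1, crate R3, crate R4, crate R5, crate R6]
13. Smuggler goes to the island with crate K6.  [the mainland: crate K5 | the island: crate K6, crate M1, crate R3, crate R4, crate R5, crate R6]
14. Smuggler goes back to the mainland alone.  [the mainland: crate K5 | the island: crate K6, crate M1, crate R3, crate R4, crate R5, crate R6]
15. Smuggler goes to the island with crate K5.  [the mainland: — | the island: crate K5, crate K6, crate M1, crate R3, crate R4, crate R5, crate R6]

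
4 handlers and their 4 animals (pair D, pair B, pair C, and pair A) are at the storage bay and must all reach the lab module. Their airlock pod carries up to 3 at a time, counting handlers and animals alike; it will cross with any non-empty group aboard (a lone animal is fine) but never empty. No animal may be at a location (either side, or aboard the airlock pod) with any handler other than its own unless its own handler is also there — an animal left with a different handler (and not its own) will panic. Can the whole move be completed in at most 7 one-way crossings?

No

Counting alone: each trip to the lab module takes at most 3 across and each return brings at least 1 back, so after t trips out (and t−1 returns) at most 3t − (t−1) of the 8 are across; that first reaches 8 at t = 4, so at least 7 crossings are needed.
The safety rule pushes this higher. Following every safe sequence of crossings, the most of the 8 that can be at the lab module as the airlock pod arrives there on crossing 7 is 7 — never all 8.
So the move cannot be finished within 7 crossings. (The shortest complete plan takes 9:)
1. animal D and handler D cross → the lab module.
2. handler D crosses ← the storage bay.
3. animal B, handler B, and handler D cross → the lab module.
4. animal D and handler D cross ← the storage bay.
5. handler A, handler C, and handler D cross → the lab module.
6. animal B crosses ← the storage bay.
7. animal B and animal D cross → the lab module.
8. animal D crosses ← the storage bay.
9. animal A, animal C, and animal D cross → the lab module.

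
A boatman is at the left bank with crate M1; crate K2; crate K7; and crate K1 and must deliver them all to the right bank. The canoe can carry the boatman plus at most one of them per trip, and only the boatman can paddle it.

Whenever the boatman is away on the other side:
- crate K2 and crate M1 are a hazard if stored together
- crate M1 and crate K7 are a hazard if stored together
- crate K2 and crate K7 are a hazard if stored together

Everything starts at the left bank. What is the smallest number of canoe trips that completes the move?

Whatever the first load, the items left behind include a forbidden pair without the boatman. No opening move is safe, so no plan exists.

impossible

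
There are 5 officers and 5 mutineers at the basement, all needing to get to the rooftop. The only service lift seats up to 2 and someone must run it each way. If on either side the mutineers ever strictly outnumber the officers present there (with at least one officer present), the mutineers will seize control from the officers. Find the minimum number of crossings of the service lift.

impossible

Following every safe sequence of crossings from the start, the most of the 10 that can be at the rooftop as the service lift arrives there on crossings 1, 3, 5, 7 is 2, 3, 4, 5 respectively; the best ever achieved is 5 of 10.
From crossing 9 on, no configuration arises that was not already reachable earlier: only 13 distinct safe configurations (who is on which side, and where the service lift is) can ever be reached, none of them has everyone across, and every continuation just revisits them. They are: 0 officers + 0 mutineers across (service lift back at the start); 0 officers + 1 mutineer across (service lift there); 0 officers + 1 mutineer across (service lift back at the start); 0 officers + 2 mutineers across (service lift there); 0 officers + 2 mutineers across (service lift back at the start); 0 officers + 3 mutineers across (service lift there); 0 officers + 3 mutineers across (service lift back at the start); 0 officers + 4 mutineers across (service lift there); 0 officers + 4 mutineers across (service lift back at the start); 0 officers + 5 mutineers across (service lift there); 1 officer + 1 mutineer across (service lift there); 1 officer + 1 mutineer across (service lift back at the start); 2 officers + 2 mutineers across (service lift there). So no valid plan exists.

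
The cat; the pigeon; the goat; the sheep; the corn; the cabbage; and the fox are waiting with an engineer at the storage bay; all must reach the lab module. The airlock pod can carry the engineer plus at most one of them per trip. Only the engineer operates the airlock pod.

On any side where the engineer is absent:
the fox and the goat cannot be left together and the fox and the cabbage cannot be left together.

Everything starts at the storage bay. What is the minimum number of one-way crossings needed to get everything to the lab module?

15

Counting alone: the engineer can take at most 1 across per trip to the lab module, so moving all 7 needs at least 7 loaded trips out, with a return between consecutive ones — at least 13 crossings.
The safety rule pushes this higher. Following every safe sequence of crossings, the most of the 7 that can be at the lab module as the airlock pod arrives there on crossing 13 is 6 — never all 7.
So no plan with fewer than 15 crossings exists, and this one achieves 15:
1. Engineer goes to the lab module with the fox.
2. Engineer goes back to the storage bay alone.
3. Engineer goes to the lab module with the cat.
4. Engineer goes back to the storage bay alone.
5. Engineer goes to the lab module with the pigeon.
6. Engineer goes back to the storage bay alone.
7. Engineer goes to the lab module with the goat.
8. Engineer goes back to the storage bay with the fox.
9. Engineer goes to the lab module with the cabbage.
10. Engineer goes back to the storage bay alone.
11. Engineer goes to the lab module with the sheep.
12. Engineer goes back to the storage bay alone.
13. Engineer goes to the lab module with the corn.
14. Engineer goes back to the storage bay alone.
15. Engineer goes to the lab module with the fox.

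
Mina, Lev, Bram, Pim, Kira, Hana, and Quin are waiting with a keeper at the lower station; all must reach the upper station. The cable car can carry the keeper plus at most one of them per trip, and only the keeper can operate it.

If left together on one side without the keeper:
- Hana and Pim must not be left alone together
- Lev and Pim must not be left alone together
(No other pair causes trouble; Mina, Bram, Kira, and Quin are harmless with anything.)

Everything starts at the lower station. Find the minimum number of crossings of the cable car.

15

Counting alone: the keeper can take at most 1 across per trip to the upper station, so moving all 7 needs at least 7 loaded trips out, with a return between consecutive ones — at least 13 crossings.
The safety rule pushes this higher. Following every safe sequence of crossings, the most of the 7 that can be at the upper station as the cable car arrives there on crossing 13 is 6 — never all 7.
So no plan with fewer than 15 crossings exists, and this one achieves 15:
1. Keeper goes to the upper station with Pim.
2. Keeper goes back to the lower station alone.
3. Keeper goes to the upper station with Mina.
4. Keeper goes back to the lower station alone.
5. Keeper goes to the upper station with Lev.
6. Keeper goes back to the lower station with Pim.
7. Keeper goes to the upper station with Hana.
8. Keeper goes back to the lower station alone.
9. Keeper goes to the upper station with Bram.
10. Keeper goes back to the lower station alone.
11. Keeper goes to the upper station with Kira.
12. Keeper goes back to the lower station alone.
13. Keeper goes to the upper station with Quin.
14. Keeper goes back to the lower station alone.
15. Keeper goes to the upper station with Pim.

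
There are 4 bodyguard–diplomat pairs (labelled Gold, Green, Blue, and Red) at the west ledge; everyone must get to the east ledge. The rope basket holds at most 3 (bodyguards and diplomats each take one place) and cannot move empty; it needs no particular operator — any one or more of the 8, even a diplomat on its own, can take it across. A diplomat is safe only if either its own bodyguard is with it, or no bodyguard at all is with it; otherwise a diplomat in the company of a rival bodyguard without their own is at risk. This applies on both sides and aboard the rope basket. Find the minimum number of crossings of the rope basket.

Counting alone: each trip to the east ledge takes at most 3 across and each return brings at least 1 back, so after t trips out (and t−1 returns) at most 3t − (t−1) of the 8 are across; that first reaches 8 at t = 4, so at least 7 crossings are needed.
The safety rule pushes this higher. Following every safe sequence of crossings, the most of the 8 that can be at the east ledge as the rope basket arrives there on crossing 7 is 7 — never all 8.
So no plan with fewer than 9 crossings exists, and this one achieves 9:
1. bodyguard Gold and diplomat Gold cross → the east ledge.
2. bodyguard Gold crosses ← the west ledge.
3. bodyguard Gold, bodyguard Green, and diplomat Green cross → the east ledge.
4. bodyguard Gold and diplomat Gold cross ← the west ledge.
5. bodyguard Blue, bodyguard Gold, and bodyguard Red cross → the east ledge.
6. diplomat Green crosses ← the west ledge.
7. diplomat Gold and diplomat Green cross → the east ledge.
8. diplomat Gold crosses ← the west ledge.
9. diplomat Blue, diplomat Gold, and diplomat Red cross → the east ledge.

9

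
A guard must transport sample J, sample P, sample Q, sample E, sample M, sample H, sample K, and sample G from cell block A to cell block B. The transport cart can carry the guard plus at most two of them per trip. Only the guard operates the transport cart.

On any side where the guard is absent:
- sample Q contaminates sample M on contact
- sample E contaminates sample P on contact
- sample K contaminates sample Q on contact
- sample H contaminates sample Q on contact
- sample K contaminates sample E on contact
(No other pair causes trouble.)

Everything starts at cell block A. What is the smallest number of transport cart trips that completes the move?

9

Counting alone: the guard can take at most 2 across per trip to cell block B, so moving all 8 needs at least 4 loaded trips out, with a return between consecutive ones — at least 7 crossings.
The safety rule pushes this higher. Following every safe sequence of crossings, the most of the 8 that can be at cell block B as the transport cart arrives there on crossing 7 is 7 — never all 8.
So no plan with fewer than 9 crossings exists, and this one achieves 9:
1. Guard goes to cell block B with sample E and sample Q.
2. Guard goes back to cell block A alone.
3. Guard goes to cell block B with sample J and sample P.
4. Guard goes back to cell block A with sample E.
5. Guard goes to cell block B with sample K and sample M.
6. Guard goes back to cell block A with sample Q.
7. Guard goes to cell block B with sample G and sample H.
8. Guard goes back to cell block A alone.
9. Guard goes to cell block B with sample E and sample Q.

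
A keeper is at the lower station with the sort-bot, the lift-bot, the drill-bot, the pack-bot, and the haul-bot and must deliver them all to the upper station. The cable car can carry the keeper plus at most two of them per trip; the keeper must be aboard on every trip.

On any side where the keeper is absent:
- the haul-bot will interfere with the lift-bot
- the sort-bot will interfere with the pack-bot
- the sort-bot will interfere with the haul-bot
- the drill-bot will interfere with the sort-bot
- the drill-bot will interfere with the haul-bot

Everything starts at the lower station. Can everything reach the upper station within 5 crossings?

Counting alone: the keeper can take at most 2 across per trip to the upper station, so moving all 5 needs at least 3 loaded trips out, with a return between consecutive ones — at least 5 crossings.
The safety rule pushes this higher. Following every safe sequence of crossings, the most of the 5 that can be at the upper station as the cable car arrives there on crossing 5 is 4 — never all 5.
So the move cannot be finished within 5 crossings. (The shortest complete plan takes 7:)
1. Keeper goes to the upper station with the haul-bot and the sort-bot.  [the lower station: the drill-bot, the lift-bot, the pack-bot | the upper station: the haul-bot, the sort-bot]
2. Keeper goes back to the lower station with the sort-bot.  [the lower station: the drill-bot, the lift-bot, the pack-bot, the sort-bot | the upper station: the haul-bot]
3. Keeper goes to the upper station with the lift-bot and the sort-bot.  [the lower station: the drill-bot, the pack-bot | the upper station: the haul-bot, the lift-bot, the sort-bot]
4. Keeper goes back to the lower station with the haul-bot.  [the lower station: the drill-bot, the haul-bot, the pack-bot | the upper station: the lift-bot, the sort-bot]
5. Keeper goes to the upper station with the drill-bot and the pack-bot.  [the lower station: the haul-bot | the upper station: the drill-bot, the lift-bot, the pack-bot, the sort-bot]
6. Keeper goes back to the lower station with the sort-bot.  [the lower station: the haul-bot, the sort-bot | the upper station: the drill-bot, the lift-bot, the pack-bot]
7. Keeper goes to the upper station with the haul-bot and the sort-bot.  [the lower station: — | the upper station: the drill-bot, the haul-bot, the lift-bot, the pack-bot, the sort-bot]

No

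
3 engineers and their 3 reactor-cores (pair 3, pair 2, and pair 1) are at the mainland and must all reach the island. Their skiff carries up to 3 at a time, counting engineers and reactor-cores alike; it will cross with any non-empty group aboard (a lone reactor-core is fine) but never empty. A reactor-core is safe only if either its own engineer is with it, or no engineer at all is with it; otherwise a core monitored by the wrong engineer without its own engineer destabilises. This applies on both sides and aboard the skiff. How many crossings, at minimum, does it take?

Counting alone: each trip to the island takes at most 3 across and each return brings at least 1 back, so after t trips out (and t−1 returns) at most 3t − (t−1) of the 6 are across; that first reaches 6 at t = 3, so at least 5 crossings are needed.
The plan below uses exactly 5 crossings, so it is optimal:
1. engineer 3 and reactor-core 3 cross → the island.
2. engineer 3 crosses ← the mainland.
3. engineer 1, engineer 2, and engineer 3 cross → the island.
4. reactor-core 3 crosses ← the mainland.
5. reactor-core 1, reactor-core 2, and reactor-core 3 cross → the island.

5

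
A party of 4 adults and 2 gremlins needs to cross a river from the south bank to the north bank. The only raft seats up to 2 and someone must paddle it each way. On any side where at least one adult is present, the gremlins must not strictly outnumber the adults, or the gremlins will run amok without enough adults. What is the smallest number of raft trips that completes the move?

Counting alone: each trip to the north bank takes at most 2 across and each return brings at least 1 back, so after t trips out (and t−1 returns) at most 2t − (t−1) of the 6 are across; that first reaches 6 at t = 5, so at least 9 crossings are needed.
The plan below uses exactly 9 crossings, so it is optimal:
1. 2 gremlins → the north bank.  (the south bank: 4A 0G; the north bank: 0A 2G)
2. 1 gremlin ← the south bank.  (the south bank: 4A 1G; the north bank: 0A 1G)
3. 2 adults → the north bank.  (the south bank: 2A 1G; the north bank: 2A 1G)
4. 1 gremlin ← the south bank.  (the south bank: 2A 2G; the north bank: 2A 0G)
5. 2 gremlins → the north bank.  (the south bank: 2A 0G; the north bank: 2A 2G)
6. 1 gremlin ← the south bank.  (the south bank: 2A 1G; the north bank: 2A 1G)
7. 1 adult and 1 gremlin → the north bank.  (the south bank: 1A 0G; the north bank: 3A 2G)
8. 1 gremlin ← the south bank.  (the south bank: 1A 1G; the north bank: 3A 1G)
9. 1 adult and 1 gremlin → the north bank.  (the south bank: 0A 0G; the north bank: 4A 2G)

9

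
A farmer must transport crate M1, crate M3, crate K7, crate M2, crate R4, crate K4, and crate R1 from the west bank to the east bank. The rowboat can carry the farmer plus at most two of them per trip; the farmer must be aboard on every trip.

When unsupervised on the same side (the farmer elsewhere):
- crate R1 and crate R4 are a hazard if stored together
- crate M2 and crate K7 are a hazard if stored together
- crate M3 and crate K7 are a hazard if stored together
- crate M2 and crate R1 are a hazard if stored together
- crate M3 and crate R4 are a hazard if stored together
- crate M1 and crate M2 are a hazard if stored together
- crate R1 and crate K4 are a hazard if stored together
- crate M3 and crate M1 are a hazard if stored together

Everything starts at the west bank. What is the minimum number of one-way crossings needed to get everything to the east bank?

impossible

Whatever the first load, the items left behind include a forbidden pair without the farmer. No opening move is safe, so no plan exists.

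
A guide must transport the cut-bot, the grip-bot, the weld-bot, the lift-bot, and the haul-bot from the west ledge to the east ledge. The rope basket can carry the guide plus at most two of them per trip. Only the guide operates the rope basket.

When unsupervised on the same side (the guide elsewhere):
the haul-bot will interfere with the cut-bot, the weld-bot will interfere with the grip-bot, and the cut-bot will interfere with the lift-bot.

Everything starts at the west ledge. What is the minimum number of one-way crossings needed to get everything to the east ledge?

5

Counting alone: the guide can take at most 2 across per trip to the east ledge, so moving all 5 needs at least 3 loaded trips out, with a return between consecutive ones — at least 5 crossings.
The plan below uses exactly 5 crossings, so it is optimal:
1. Guide goes to the east ledge with the cut-bot and the grip-bot.
2. Guide goes back to the west ledge alone.
3. Guide goes to the east ledge with the haul-bot and the lift-bot.
4. Guide goes back to the west ledge with the cut-bot.
5. Guide goes to the east ledge with the cut-bot and the weld-bot.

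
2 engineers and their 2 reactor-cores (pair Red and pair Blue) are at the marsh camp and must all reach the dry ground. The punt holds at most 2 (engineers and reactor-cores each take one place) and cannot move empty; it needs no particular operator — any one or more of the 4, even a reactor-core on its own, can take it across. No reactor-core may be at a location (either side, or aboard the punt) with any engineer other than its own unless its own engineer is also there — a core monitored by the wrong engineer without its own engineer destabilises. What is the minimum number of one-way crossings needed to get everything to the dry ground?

5

Counting alone: each trip to the dry ground takes at most 2 across and each return brings at least 1 back, so after t trips out (and t−1 returns) at most 2t − (t−1) of the 4 are across; that first reaches 4 at t = 3, so at least 5 crossings are needed.
The plan below uses exactly 5 crossings, so it is optimal:
1. engineer Red and reactor-core Red cross → the dry ground.
2. engineer Red crosses ← the marsh camp.
3. engineer Blue and engineer Red cross → the dry ground.
4. engineer Blue crosses ← the marsh camp.
5. engineer Blue and reactor-core Blue cross → the dry ground.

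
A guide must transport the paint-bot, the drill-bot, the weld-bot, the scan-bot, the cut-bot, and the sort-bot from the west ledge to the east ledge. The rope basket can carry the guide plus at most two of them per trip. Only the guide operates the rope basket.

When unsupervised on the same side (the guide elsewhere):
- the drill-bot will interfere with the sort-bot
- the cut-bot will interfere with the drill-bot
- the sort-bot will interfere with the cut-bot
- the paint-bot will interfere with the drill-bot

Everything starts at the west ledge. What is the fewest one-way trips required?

Counting alone: the guide can take at most 2 across per trip to the east ledge, so moving all 6 needs at least 3 loaded trips out, with a return between consecutive ones — at least 5 crossings.
The safety rule pushes this higher. Following every safe sequence of crossings, the most of the 6 that can be at the east ledge as the rope basket arrives there on crossings 5, 7 is 4, 5 respectively — never all 6.
So no plan with fewer than 9 crossings exists, and this one achieves 9:
1. Guide goes to the east ledge with the cut-bot and the drill-bot.
2. Guide goes back to the west ledge with the drill-bot.
3. Guide goes to the east ledge with the drill-bot and the paint-bot.
4. Guide goes back to the west ledge with the drill-bot.
5. Guide goes to the east ledge with the drill-bot and the weld-bot.
6. Guide goes back to the west ledge with the drill-bot.
7. Guide goes to the east ledge with the drill-bot and the scan-bot.
8. Guide goes back to the west ledge with the drill-bot.
9. Guide goes to the east ledge with the drill-bot and the sort-bot.

9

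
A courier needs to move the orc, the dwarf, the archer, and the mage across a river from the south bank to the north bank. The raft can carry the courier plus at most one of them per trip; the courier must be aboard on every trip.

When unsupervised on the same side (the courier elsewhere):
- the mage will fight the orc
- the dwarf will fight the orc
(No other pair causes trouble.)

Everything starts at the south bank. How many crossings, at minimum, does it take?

9

Counting alone: the courier can take at most 1 across per trip to the north bank, so moving all 4 needs at least 4 loaded trips out, with a return between consecutive ones — at least 7 crossings.
The safety rule pushes this higher. Following every safe sequence of crossings, the most of the 4 that can be at the north bank as the raft arrives there on crossing 7 is 3 — never all 4.
So no plan with fewer than 9 crossings exists, and this one achieves 9:
1. Courier goes to the north bank with the orc.
2. Courier goes back to the south bank alone.
3. Courier goes to the north bank with the dwarf.
4. Courier goes back to the south bank with the orc.
5. Courier goes to the north bank with the mage.
6. Courier goes back to the south bank alone.
7. Courier goes to the north bank with the archer.
8. Courier goes back to the south bank alone.
9. Courier goes to the north bank with the orc.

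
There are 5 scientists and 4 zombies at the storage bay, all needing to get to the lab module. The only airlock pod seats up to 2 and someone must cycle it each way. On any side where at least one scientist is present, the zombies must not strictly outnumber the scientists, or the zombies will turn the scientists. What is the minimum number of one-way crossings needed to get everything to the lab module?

Counting alone: each trip to the lab module takes at most 2 across and each return brings at least 1 back, so after t trips out (and t−1 returns) at most 2t − (t−1) of the 9 are across; that first reaches 9 at t = 8, so at least 15 crossings are needed.
The plan below uses exactly 15 crossings, so it is optimal:
1. 2 zombies → the lab module.  (the storage bay: 5S 2Z; the lab module: 0S 2Z)
2. 1 zombie ← the storage bay.  (the storage bay: 5S 3Z; the lab module: 0S 1Z)
3. 2 zombies → the lab module.  (the storage bay: 5S 1Z; the lab module: 0S 3Z)
4. 1 zombie ← the storage bay.  (the storage bay: 5S 2Z; the lab module: 0S 2Z)
5. 2 scientists → the lab module.  (the storage bay: 3S 2Z; the lab module: 2S 2Z)
6. 1 zombie ← the storage bay.  (the storage bay: 3S 3Z; the lab module: 2S 1Z)
7. 1 scientist and 1 zombie → the lab module.  (the storage bay: 2S 2Z; the lab module: 3S 2Z)
8. 1 scientist ← the storage bay.  (the storage bay: 3S 2Z; the lab module: 2S 2Z)
9. 1 scientist and 1 zombie → the lab module.  (the storage bay: 2S 1Z; the lab module: 3S 3Z)
10. 1 zombie ← the storage bay.  (the storage bay: 2S 2Z; the lab module: 3S 2Z)
11. 1 scientist and 1 zombie → the lab module.  (the storage bay: 1S 1Z; the lab module: 4S 3Z)
12. 1 scientist ← the storage bay.  (the storage bay: 2S 1Z; the lab module: 3S 3Z)
13. 1 scientist and 1 zombie → the lab module.  (the storage bay: 1S 0Z; the lab module: 4S 4Z)
14. 1 zombie ← the storage bay.  (the storage bay: 1S 1Z; the lab module: 4S 3Z)
15. 1 scientist and 1 zombie → the lab module.  (the storage bay: 0S 0Z; the lab module: 5S 4Z)

15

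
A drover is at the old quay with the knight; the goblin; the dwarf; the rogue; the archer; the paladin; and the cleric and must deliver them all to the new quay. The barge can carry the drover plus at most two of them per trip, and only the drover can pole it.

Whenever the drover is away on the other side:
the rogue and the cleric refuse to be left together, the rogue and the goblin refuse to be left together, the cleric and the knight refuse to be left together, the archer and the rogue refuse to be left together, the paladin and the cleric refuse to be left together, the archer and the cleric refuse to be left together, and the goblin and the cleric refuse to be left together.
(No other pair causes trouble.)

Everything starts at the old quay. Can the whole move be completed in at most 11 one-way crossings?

Yes

Yes — this plan uses 11 crossings (≤ 11):
1. Drover goes to the new quay with the cleric and the rogue.  [the old quay: the archer, the dwarf, the goblin, the knight, the paladin | the new quay: the cleric, the rogue]
2. Drover goes back to the old quay with the rogue.  [the old quay: the archer, the dwarf, the goblin, the knight, the paladin, the rogue | the new quay: the cleric]
3. Drover goes to the new quay with the knight and the rogue.  [the old quay: the archer, the dwarf, the goblin, the paladin | the new quay: the cleric, the knight, the rogue]
4. Drover goes back to the old quay with the cleric.  [the old quay: the archer, the cleric, the dwarf, the goblin, the paladin | the new quay: the knight, the rogue]
5. Drover goes to the new quay with the cleric and the dwarf.  [the old quay: the archer, the goblin, the paladin | the new quay: the cleric, the dwarf, the knight, the rogue]
6. Drover goes back to the old quay with the cleric.  [the old quay: the archer, the cleric, the goblin, the paladin | the new quay: the dwarf, the knight, the rogue]
7. Drover goes to the new quay with the cleric and the paladin.  [the old quay: the archer, the goblin | the new quay: the cleric, the dwarf, the knight, the paladin, the rogue]
8. Drover goes back to the old quay with the cleric.  [the old quay: the archer, the cleric, the goblin | the new quay: the dwarf, the knight, the paladin, the rogue]
9. Drover goes to the new quay with the archer and the goblin.  [the old quay: the cleric | the new quay: the archer, the dwarf, the goblin, the knight, the paladin, the rogue]
10. Drover goes back to the old quay with the rogue.  [the old quay: the cleric, the rogue | the new quay: the archer, the dwarf, the goblin, the knight, the paladin]
11. Drover goes to the new quay with the cleric and the rogue.  [the old quay: — | the new quay: the archer, the cleric, the dwarf, the goblin, the knight, the paladin, the rogue]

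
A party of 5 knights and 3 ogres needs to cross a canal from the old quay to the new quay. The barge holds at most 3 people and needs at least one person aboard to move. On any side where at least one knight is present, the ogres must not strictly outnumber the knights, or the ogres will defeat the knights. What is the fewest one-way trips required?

7

Counting alone: each trip to the new quay takes at most 3 across and each return brings at least 1 back, so after t trips out (and t−1 returns) at most 3t − (t−1) of the 8 are across; that first reaches 8 at t = 4, so at least 7 crossings are needed.
The plan below uses exactly 7 crossings, so it is optimal:
1. 2 ogres → the new quay.  (the old quay: 5K 1O; the new quay: 0K 2O)
2. 1 ogre ← the old quay.  (the old quay: 5K 2O; the new quay: 0K 1O)
3. 2 knights and 1 ogre → the new quay.  (the old quay: 3K 1O; the new quay: 2K 2O)
4. 1 ogre ← the old quay.  (the old quay: 3K 2O; the new quay: 2K 1O)
5. 1 knight and 2 ogres → the new quay.  (the old quay: 2K 0O; the new quay: 3K 3O)
6. 1 ogre ← the old quay.  (the old quay: 2K 1O; the new quay: 3K 2O)
7. 2 knights and 1 ogre → the new quay.  (the old quay: 0K 0O; the new quay: 5K 3O)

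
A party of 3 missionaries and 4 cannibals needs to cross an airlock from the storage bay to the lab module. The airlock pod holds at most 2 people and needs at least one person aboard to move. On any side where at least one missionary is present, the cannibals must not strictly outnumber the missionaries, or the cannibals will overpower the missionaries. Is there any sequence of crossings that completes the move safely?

No

The cannibals already outnumber the missionaries at the storage bay before anyone moves, so the starting position itself is disallowed.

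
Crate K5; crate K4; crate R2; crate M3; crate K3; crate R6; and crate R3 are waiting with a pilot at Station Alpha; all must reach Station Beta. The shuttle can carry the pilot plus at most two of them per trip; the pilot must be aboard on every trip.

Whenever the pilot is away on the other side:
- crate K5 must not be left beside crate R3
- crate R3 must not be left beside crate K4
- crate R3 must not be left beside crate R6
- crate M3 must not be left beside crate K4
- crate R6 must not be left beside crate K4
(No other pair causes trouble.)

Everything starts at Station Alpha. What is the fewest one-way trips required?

11

Counting alone: the pilot can take at most 2 across per trip to Station Beta, so moving all 7 needs at least 4 loaded trips out, with a return between consecutive ones — at least 7 crossings.
The safety rule pushes this higher. Following every safe sequence of crossings, the most of the 7 that can be at Station Beta as the shuttle arrives there on crossings 7, 9 is 5, 6 respectively — never all 7.
So no plan with fewer than 11 crossings exists, and this one achieves 11:
1. Pilot goes to Station Beta with crate K4 and crate R3.  [Station Alpha: crate K3, crate K5, crate M3, crate R2, crate R6 | Station Beta: crate K4, crate R3]
2. Pilot goes back to Station Alpha with crate K4.  [Station Alpha: crate K3, crate K4, crate K5, crate M3, crate R2, crate R6 | Station Beta: crate R3]
3. Pilot goes to Station Beta with crate K4 and crate K5.  [Station Alpha: crate K3, crate M3, crate R2, crate R6 | Station Beta: crate K4, crate K5, crate R3]
4. Pilot goes back to Station Alpha with crate R3.  [Station Alpha: crate K3, crate M3, crate R2, crate R3, crate R6 | Station Beta: crate K4, crate K5]
5. Pilot goes to Station Beta with crate R2 and crate R6.  [Station Alpha: crate K3, crate M3, crate R3 | Station Beta: crate K4, crate K5, crate R2, crate R6]
6. Pilot goes back to Station Alpha with crate K4.  [Station Alpha: crate K3, crate K4, crate M3, crate R3 | Station Beta: crate K5, crate R2, crate R6]
7. Pilot goes to Station Beta with crate K4 and crate M3.  [Station Alpha: crate K3, crate R3 | Station Beta: crate K4, crate K5, crate M3, crate R2, crate R6]
8. Pilot goes back to Station Alpha with crate K4.  [Station Alpha: crate K3, crate K4, crate R3 | Station Beta: crate K5, crate M3, crate R2, crate R6]
9. Pilot goes to Station Beta with crate K3 and crate K4.  [Station Alpha: crate R3 | Station Beta: crate K3, crate K4, crate K5, crate M3, crate R2, crate R6]
10. Pilot goes back to Station Alpha with crate K4.  [Station Alpha: crate K4, crate R3 | Station Beta: crate K3, crate K5, crate M3, crate R2, crate R6]
11. Pilot goes to Station Beta with crate K4 and crate R3.  [Station Alpha: — | Station Beta: crate K3, crate K4, crate K5, crate M3, crate R2, crate R3, crate R6]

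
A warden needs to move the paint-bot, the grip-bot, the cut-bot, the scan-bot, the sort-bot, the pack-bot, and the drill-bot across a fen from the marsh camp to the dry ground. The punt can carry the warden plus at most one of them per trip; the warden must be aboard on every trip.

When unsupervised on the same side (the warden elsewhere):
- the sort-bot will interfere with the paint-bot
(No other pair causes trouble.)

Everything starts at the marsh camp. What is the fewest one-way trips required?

13

Counting alone: the warden can take at most 1 across per trip to the dry ground, so moving all 7 needs at least 7 loaded trips out, with a return between consecutive ones — at least 13 crossings.
The plan below uses exactly 13 crossings, so it is optimal:
1. Warden goes to the dry ground with the paint-bot.
2. Warden goes back to the marsh camp alone.
3. Warden goes to the dry ground with the grip-bot.
4. Warden goes back to the marsh camp alone.
5. Warden goes to the dry ground with the cut-bot.
6. Warden goes back to the marsh camp alone.
7. Warden goes to the dry ground with the scan-bot.
8. Warden goes back to the marsh camp alone.
9. Warden goes to the dry ground with the pack-bot.
10. Warden goes back to the marsh camp alone.
11. Warden goes to the dry ground with the drill-bot.
12. Warden goes back to the marsh camp alone.
13. Warden goes to the dry ground with the sort-bot.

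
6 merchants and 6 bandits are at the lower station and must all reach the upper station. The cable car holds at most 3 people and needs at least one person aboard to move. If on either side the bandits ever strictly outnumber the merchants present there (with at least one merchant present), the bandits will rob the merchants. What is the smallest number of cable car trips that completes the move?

impossible

Following every safe sequence of crossings from the start, the most of the 12 that can be at the upper station as the cable car arrives there on crossings 1, 3, 5 is 3, 5, 6 respectively; the best ever achieved is 6 of 12.
From crossing 7 on, no configuration arises that was not already reachable earlier: only 17 distinct safe configurations (who is on which side, and where the cable car is) can ever be reached, none of them has everyone across, and every continuation just revisits them. They are: 0 merchants + 0 bandits across (cable car back at the start); 0 merchants + 1 bandit across (cable car there); 0 merchants + 1 bandit across (cable car back at the start); 0 merchants + 2 bandits across (cable car there); 0 merchants + 2 bandits across (cable car back at the start); 0 merchants + 3 bandits across (cable car there); 0 merchants + 3 bandits across (cable car back at the start); 0 merchants + 4 bandits across (cable car there); 0 merchants + 4 bandits across (cable car back at the start); 0 merchants + 5 bandits across (cable car there); 0 merchants + 5 bandits across (cable car back at the start); 0 merchants + 6 bandits across (cable car there); 1 merchant + 1 bandit across (cable car there); 1 merchant + 1 bandit across (cable car back at the start); 2 merchants + 2 bandits across (cable car there); 2 merchants + 2 bandits across (cable car back at the start); 3 merchants + 3 bandits across (cable car there). So no valid plan exists.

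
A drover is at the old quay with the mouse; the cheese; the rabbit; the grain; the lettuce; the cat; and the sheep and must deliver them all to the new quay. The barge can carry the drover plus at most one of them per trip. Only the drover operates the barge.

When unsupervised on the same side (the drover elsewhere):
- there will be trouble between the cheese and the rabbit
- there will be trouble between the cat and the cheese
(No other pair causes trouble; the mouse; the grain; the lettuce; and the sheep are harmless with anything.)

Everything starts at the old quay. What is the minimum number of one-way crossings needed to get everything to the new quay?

Counting alone: the drover can take at most 1 across per trip to the new quay, so moving all 7 needs at least 7 loaded trips out, with a return between consecutive ones — at least 13 crossings.
The safety rule pushes this higher. Following every safe sequence of crossings, the most of the 7 that can be at the new quay as the barge arrives there on crossing 13 is 6 — never all 7.
So no plan with fewer than 15 crossings exists, and this one achieves 15:
1. Drover goes to the new quay with the cheese.  [the old quay: the cat, the grain, the lettuce, the mouse, the rabbit, the sheep | the new quay: the cheese]
2. Drover goes back to the old quay alone.  [the old quay: the cat, the grain, the lettuce, the mouse, the rabbit, the sheep | the new quay: the cheese]
3. Drover goes to the new quay with the mouse.  [the old quay: the cat, the grain, the lettuce, the rabbit, the sheep | the new quay: the cheese, the mouse]
4. Drover goes back to the old quay alone.  [the old quay: the cat, the grain, the lettuce, the rabbit, the sheep | the new quay: the cheese, the mouse]
5. Drover goes to the new quay with the rabbit.  [the old quay: the cat, the grain, the lettuce, the sheep | the new quay: the cheese, the mouse, the rabbit]
6. Drover goes back to the old quay with the cheese.  [the old quay: the cat, the cheese, the grain, the lettuce, the sheep | the new quay: the mouse, the rabbit]
7. Drover goes to the new quay with the cat.  [the old quay: the cheese, the grain, the lettuce, the sheep | the new quay: the cat, the mouse, the rabbit]
8. Drover goes back to the old quay alone.  [the old quay: the cheese, the grain, the lettuce, the sheep | the new quay: the cat, the mouse, the rabbit]
9. Drover goes to the new quay with the grain.  [the old quay: the cheese, the lettuce, the sheep | the new quay: the cat, the grain, the mouse, the rabbit]
10. Drover goes back to the old quay alone.  [the old quay: the cheese, the lettuce, the sheep | the new quay: the cat, the grain, the mouse, the rabbit]
11. Drover goes to the new quay with the lettuce.  [the old quay: the cheese, the sheep | the new quay: the cat, the grain, the lettuce, the mouse, the rabbit]
12. Drover goes back to the old quay alone.  [the old quay: the cheese, the sheep | the new quay: the cat, the grain, the lettuce, the mouse, the rabbit]
13. Drover goes to the new quay with the sheep.  [the old quay: the cheese | the new quay: the cat, the grain, the lettuce, the mouse, the rabbit, the sheep]
14. Drover goes back to the old quay alone.  [the old quay: the cheese | the new quay: the cat, the grain, the lettuce, the mouse, the rabbit, the sheep]
15. Drover goes to the new quay with the cheese.  [the old quay: — | the new quay: the cat, the cheese, the grain, the lettuce, the mouse, the rabbit, the sheep]

15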